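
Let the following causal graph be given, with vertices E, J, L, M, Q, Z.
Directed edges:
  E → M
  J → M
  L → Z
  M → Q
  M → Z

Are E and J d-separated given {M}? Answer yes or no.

Bayes-Ball from E | {M} reaches {J}.
J ∈ reach(E|{M}) ⇒ E ⊥̸ J | {M}.

No — E and J are d-connected given {M}.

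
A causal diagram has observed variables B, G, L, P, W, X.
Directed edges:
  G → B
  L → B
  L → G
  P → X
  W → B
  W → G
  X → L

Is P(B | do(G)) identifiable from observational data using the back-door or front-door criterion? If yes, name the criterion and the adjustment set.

P(B|do(G)): backdoor, adjust for {L, W}.

desc(G)\{G}={B}; candidates ⊆ {L,P,W,X}.
size 0: {}; under {} G still reaches {B,L,P,W,X} ∋ B.
size 1: {L}, {P}, {W} …(+1); under {L} G still reaches {B,W} ∋ B.
{L,W}: G⊥B given {L,W} in G with G→· removed — back-door holds.
P(B|do(G)) = Σ_{L,W} P(B|G,L,W)·P(L,W).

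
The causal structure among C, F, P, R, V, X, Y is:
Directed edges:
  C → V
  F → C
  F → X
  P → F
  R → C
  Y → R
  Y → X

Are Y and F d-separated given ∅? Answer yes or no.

Bayes-Ball from Y | ∅ reaches {C,R,V,X}.
F ∉ reach(Y|∅) ⇒ Y ⊥ F | ∅.

Yes — Y ⊥ F | ∅.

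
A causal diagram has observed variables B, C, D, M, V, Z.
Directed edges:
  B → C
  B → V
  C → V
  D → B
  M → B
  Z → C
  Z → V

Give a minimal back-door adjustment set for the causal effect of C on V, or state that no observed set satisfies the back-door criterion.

C→V: minimal back-door set {B, Z}.

desc(C)\{C}={V}; candidates ⊆ {B,D,M,Z}.
size 0: {}; under {} C still reaches {B,D,M,V,Z} ∋ V.
size 1: {B}, {D}, {M} …(+1); under {B} C still reaches {V,Z} ∋ V.
{B,Z}: C⊥V given {B,Z} in G with C→· removed — back-door holds.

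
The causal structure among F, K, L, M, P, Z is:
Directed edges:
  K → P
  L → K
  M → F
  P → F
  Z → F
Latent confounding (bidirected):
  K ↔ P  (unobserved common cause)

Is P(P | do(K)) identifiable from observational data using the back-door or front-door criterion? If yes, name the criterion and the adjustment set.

P(P|do(K)): not identifiable (no BD/FD set).

desc(K)\{K}={F,P}; candidates ⊆ {L,M,Z}.
K↔P: latent back-door arc(s) into K.
size 0: {}; under {} K still reaches {F,L,P} ∋ P.
size 1: {L}, {M}, {Z}; under {L} K still reaches {F,P} ∋ P.
size 2: {L,M}, {L,Z}, {M,Z}; under {L,M} K still reaches {F,P} ∋ P.
K↔P cannot be blocked by any observed set — no back-door set.
No mediator lies on a directed K→…→P path.
Neither criterion identifies P(P|do(K)) in this graph.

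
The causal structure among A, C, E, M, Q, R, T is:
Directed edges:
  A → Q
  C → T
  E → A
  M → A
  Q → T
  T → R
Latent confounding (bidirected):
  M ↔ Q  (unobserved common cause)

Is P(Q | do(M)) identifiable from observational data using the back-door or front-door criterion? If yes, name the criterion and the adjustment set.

P(Q|do(M)): frontdoor, adjust for {A}.

desc(M)\{M}={A,Q,R,T}; candidates ⊆ {C,E}.
M↔Q: latent back-door arc(s) into M.
size 0: {}; under {} M still reaches {Q,R,T} ∋ Q.
size 1: {C}, {E}; under {C} M still reaches {Q,R,T} ∋ Q.
size 2: {C,E}; under {C,E} M still reaches {Q,R,T} ∋ Q.
M↔Q cannot be blocked by any observed set — no back-door set.
{A}: (i) intercepts every directed M→Q path; (ii) no back-door M→{A}; (iii) {M} blocks every back-door {A}→Q. Front-door holds.
P(Q|do(M)) = Σ_{A} P(A|M) Σ_{M'} P(Q|A,M')P(M').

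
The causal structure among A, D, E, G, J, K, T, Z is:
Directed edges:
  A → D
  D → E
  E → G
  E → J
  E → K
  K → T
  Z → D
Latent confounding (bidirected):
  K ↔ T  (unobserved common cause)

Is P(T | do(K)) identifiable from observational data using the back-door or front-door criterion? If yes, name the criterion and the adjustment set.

P(T|do(K)): not identifiable (no BD/FD set).

desc(K)\{K}={T}; candidates ⊆ {A,D,E,G,J,Z}.
K↔T: latent back-door arc(s) into K.
size 0: {}; under {} K still reaches {A,D,E,G,J,T,Z} ∋ T.
size 1: {A}, {D}, {E} …(+3); under {A} K still reaches {D,E,G,J,T,Z} ∋ T.
size 2: {A,D}, {A,E}, {A,G} …(+12); under {A,D} K still reaches {E,G,J,T} ∋ T.
K↔T cannot be blocked by any observed set — no back-door set.
No mediator lies on a directed K→…→T path.
Neither criterion identifies P(T|do(K)) in this graph.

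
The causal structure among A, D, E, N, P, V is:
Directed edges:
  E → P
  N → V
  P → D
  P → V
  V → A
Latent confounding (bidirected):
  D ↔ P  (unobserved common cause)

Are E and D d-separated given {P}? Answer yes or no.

No — E and D are d-connected given {P}.

Bayes-Ball from E | {P} reaches {D}.
D ∈ reach(E|{P}) ⇒ E ⊥̸ D | {P}.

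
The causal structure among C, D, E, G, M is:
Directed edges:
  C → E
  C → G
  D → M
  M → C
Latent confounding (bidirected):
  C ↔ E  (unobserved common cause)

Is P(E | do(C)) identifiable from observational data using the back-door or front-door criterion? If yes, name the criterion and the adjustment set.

desc(C)\{C}={E,G}; candidates ⊆ {D,M}.
C↔E: latent back-door arc(s) into C.
size 0: {}; under {} C still reaches {D,E,M} ∋ E.
size 1: {D}, {M}; under {D} C still reaches {E,M} ∋ E.
size 2: {D,M}; under {D,M} C still reaches {E} ∋ E.
C↔E cannot be blocked by any observed set — no back-door set.
No mediator lies on a directed C→…→E path.
Neither criterion identifies P(E|do(C)) in this graph.

P(E|do(C)): not identifiable (no BD/FD set).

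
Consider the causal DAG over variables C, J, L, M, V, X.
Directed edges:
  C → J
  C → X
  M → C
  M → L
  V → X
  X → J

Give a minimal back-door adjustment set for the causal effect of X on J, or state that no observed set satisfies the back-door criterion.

desc(X)\{X}={J}; candidates ⊆ {C,L,M,V}.
size 0: {}; under {} X still reaches {C,J,L,M,V} ∋ J.
{C}: X⊥J given {C} in G with X→· removed — back-door holds.

X→J: minimal back-door set {C}.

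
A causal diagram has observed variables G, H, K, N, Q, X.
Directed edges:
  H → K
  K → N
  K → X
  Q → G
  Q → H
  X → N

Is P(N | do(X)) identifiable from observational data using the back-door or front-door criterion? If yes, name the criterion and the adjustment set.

desc(X)\{X}={N}; candidates ⊆ {G,H,K,Q}.
size 0: {}; under {} X still reaches {G,H,K,N,Q} ∋ N.
{K}: X⊥N given {K} in G with X→· removed — back-door holds.
P(N|do(X)) = Σ_{K} P(N|X,K)·P(K).

P(N|do(X)): backdoor, adjust for {K}.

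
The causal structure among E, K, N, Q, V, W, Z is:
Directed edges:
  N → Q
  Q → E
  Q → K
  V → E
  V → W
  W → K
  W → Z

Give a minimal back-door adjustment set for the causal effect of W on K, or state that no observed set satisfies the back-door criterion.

W→K: minimal back-door set ∅.

desc(W)\{W}={K,Z}; candidates ⊆ {E,N,Q,V}.
∅: W⊥K given ∅ in G with W→· removed — back-door holds.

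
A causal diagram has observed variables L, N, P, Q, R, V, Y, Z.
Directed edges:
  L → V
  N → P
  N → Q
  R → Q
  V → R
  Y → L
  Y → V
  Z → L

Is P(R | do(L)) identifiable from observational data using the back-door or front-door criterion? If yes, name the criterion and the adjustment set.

desc(L)\{L}={Q,R,V}; candidates ⊆ {N,P,Y,Z}.
size 0: {}; under {} L still reaches {Q,R,V,Y,Z} ∋ R.
{Y}: L⊥R given {Y} in G with L→· removed — back-door holds.
P(R|do(L)) = Σ_{Y} P(R|L,Y)·P(Y).

P(R|do(L)): backdoor, adjust for {Y}.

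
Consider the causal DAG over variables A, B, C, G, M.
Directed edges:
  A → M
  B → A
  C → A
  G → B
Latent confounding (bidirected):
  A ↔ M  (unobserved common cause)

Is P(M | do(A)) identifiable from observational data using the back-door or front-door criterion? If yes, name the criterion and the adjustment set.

P(M|do(A)): not identifiable (no BD/FD set).

desc(A)\{A}={M}; candidates ⊆ {B,C,G}.
A↔M: latent back-door arc(s) into A.
size 0: {}; under {} A still reaches {B,C,G,M} ∋ M.
size 1: {B}, {C}, {G}; under {B} A still reaches {C,M} ∋ M.
size 2: {B,C}, {B,G}, {C,G}; under {B,C} A still reaches {M} ∋ M.
A↔M cannot be blocked by any observed set — no back-door set.
No mediator lies on a directed A→…→M path.
Neither criterion identifies P(M|do(A)) in this graph.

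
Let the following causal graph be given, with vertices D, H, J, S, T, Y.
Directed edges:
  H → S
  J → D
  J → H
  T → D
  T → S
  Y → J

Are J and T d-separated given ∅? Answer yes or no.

Yes — J ⊥ T | ∅.

Bayes-Ball from J | ∅ reaches {D,H,S,Y}.
T ∉ reach(J|∅) ⇒ J ⊥ T | ∅.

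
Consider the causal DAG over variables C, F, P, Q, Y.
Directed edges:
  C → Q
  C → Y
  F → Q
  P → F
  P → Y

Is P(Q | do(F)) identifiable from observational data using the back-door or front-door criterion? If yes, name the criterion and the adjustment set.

P(Q|do(F)): backdoor, adjust for ∅.

desc(F)\{F}={Q}; candidates ⊆ {C,P,Y}.
∅: F⊥Q given ∅ in G with F→· removed — back-door holds.
P(Q|do(F)) = P(Q|F) — no adjustment needed.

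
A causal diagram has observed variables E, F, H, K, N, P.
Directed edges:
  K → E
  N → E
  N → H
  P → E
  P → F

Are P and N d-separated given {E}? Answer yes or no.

Bayes-Ball from P | {E} reaches {F,H,K,N}.
N ∈ reach(P|{E}) ⇒ P ⊥̸ N | {E}.

No — P and N are d-connected given {E}.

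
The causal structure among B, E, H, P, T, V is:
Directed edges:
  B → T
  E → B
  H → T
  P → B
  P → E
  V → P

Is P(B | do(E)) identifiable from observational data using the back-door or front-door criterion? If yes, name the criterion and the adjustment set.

desc(E)\{E}={B,T}; candidates ⊆ {H,P,V}.
size 0: {}; under {} E still reaches {B,P,T,V} ∋ B.
{P}: E⊥B given {P} in G with E→· removed — back-door holds.
P(B|do(E)) = Σ_{P} P(B|E,P)·P(P).

P(B|do(E)): backdoor, adjust for {P}.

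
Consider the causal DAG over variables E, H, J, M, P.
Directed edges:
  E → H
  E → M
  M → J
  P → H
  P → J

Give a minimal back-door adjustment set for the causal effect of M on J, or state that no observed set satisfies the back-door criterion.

M→J: minimal back-door set ∅.

desc(M)\{M}={J}; candidates ⊆ {E,H,P}.
∅: M⊥J given ∅ in G with M→· removed — back-door holds.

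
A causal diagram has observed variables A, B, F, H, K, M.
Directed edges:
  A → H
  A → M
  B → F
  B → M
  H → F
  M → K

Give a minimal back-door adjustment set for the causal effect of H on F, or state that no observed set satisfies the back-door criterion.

desc(H)\{H}={F}; candidates ⊆ {A,B,K,M}.
∅: H⊥F given ∅ in G with H→· removed — back-door holds.

H→F: minimal back-door set ∅.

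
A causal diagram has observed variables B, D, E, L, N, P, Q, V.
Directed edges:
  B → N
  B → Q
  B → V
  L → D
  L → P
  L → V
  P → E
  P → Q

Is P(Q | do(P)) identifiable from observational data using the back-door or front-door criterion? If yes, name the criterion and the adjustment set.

P(Q|do(P)): backdoor, adjust for ∅.

desc(P)\{P}={E,Q}; candidates ⊆ {B,D,L,N,V}.
∅: P⊥Q given ∅ in G with P→· removed — back-door holds.
P(Q|do(P)) = P(Q|P) — no adjustment needed.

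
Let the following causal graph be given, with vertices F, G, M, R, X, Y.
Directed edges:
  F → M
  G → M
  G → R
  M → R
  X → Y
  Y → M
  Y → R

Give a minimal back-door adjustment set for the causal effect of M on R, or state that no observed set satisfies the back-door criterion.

desc(M)\{M}={R}; candidates ⊆ {F,G,X,Y}.
size 0: {}; under {} M still reaches {F,G,R,X,Y} ∋ R.
size 1: {F}, {G}, {X} …(+1); under {F} M still reaches {G,R,X,Y} ∋ R.
{G,Y}: M⊥R given {G,Y} in G with M→· removed — back-door holds.

M→R: minimal back-door set {G, Y}.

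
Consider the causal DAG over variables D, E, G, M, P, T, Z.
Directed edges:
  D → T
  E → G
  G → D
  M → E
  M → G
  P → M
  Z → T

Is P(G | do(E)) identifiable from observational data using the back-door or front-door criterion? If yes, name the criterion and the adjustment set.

desc(E)\{E}={D,G,T}; candidates ⊆ {M,P,Z}.
size 0: {}; under {} E still reaches {D,G,M,P,T} ∋ G.
{M}: E⊥G given {M} in G with E→· removed — back-door holds.
P(G|do(E)) = Σ_{M} P(G|E,M)·P(M).

P(G|do(E)): backdoor, adjust for {M}.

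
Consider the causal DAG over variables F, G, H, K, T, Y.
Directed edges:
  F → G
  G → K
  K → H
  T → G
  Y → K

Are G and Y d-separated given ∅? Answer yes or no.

Yes — G ⊥ Y | ∅.

Bayes-Ball from G | ∅ reaches {F,H,K,T}.
Y ∉ reach(G|∅) ⇒ G ⊥ Y | ∅.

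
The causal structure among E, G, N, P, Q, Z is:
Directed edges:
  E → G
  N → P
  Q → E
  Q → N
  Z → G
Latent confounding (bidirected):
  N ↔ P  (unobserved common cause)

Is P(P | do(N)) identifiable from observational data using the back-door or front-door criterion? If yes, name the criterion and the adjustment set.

desc(N)\{N}={P}; candidates ⊆ {E,G,Q,Z}.
N↔P: latent back-door arc(s) into N.
size 0: {}; under {} N still reaches {E,G,P,Q} ∋ P.
size 1: {E}, {G}, {Q} …(+1); under {E} N still reaches {P,Q} ∋ P.
size 2: {E,G}, {E,Q}, {E,Z} …(+3); under {E,G} N still reaches {P,Q} ∋ P.
N↔P cannot be blocked by any observed set — no back-door set.
No mediator lies on a directed N→…→P path.
Neither criterion identifies P(P|do(N)) in this graph.

P(P|do(N)): not identifiable (no BD/FD set).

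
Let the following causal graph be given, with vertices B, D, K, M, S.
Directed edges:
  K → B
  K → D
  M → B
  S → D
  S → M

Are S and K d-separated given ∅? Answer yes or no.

Bayes-Ball from S | ∅ reaches {B,D,M}.
K ∉ reach(S|∅) ⇒ S ⊥ K | ∅.

Yes — S ⊥ K | ∅.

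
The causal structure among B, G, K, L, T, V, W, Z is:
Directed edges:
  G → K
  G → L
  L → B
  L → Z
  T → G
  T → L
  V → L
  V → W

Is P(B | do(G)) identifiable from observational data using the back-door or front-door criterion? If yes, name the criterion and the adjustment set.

P(B|do(G)): backdoor, adjust for {T}.

desc(G)\{G}={B,K,L,Z}; candidates ⊆ {T,V,W}.
size 0: {}; under {} G still reaches {B,L,T,Z} ∋ B.
{T}: G⊥B given {T} in G with G→· removed — back-door holds.
P(B|do(G)) = Σ_{T} P(B|G,T)·P(T).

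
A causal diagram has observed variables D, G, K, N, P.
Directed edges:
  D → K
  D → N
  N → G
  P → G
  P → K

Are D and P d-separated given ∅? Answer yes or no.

Bayes-Ball from D | ∅ reaches {G,K,N}.
P ∉ reach(D|∅) ⇒ D ⊥ P | ∅.

Yes — D ⊥ P | ∅.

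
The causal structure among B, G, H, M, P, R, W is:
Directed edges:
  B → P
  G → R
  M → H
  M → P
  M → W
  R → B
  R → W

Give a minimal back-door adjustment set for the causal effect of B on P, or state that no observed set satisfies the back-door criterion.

desc(B)\{B}={P}; candidates ⊆ {G,H,M,R,W}.
∅: B⊥P given ∅ in G with B→· removed — back-door holds.

B→P: minimal back-door set ∅.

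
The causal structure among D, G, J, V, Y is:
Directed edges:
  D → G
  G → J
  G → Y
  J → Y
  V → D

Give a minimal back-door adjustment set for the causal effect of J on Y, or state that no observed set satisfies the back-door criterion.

J→Y: minimal back-door set {G}.

desc(J)\{J}={Y}; candidates ⊆ {D,G,V}.
size 0: {}; under {} J still reaches {D,G,V,Y} ∋ Y.
{G}: J⊥Y given {G} in G with J→· removed — back-door holds.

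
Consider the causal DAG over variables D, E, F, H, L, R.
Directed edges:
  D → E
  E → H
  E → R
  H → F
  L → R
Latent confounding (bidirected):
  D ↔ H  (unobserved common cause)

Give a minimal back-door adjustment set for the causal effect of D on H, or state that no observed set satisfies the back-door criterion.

D→H: no observed back-door set.

desc(D)\{D}={E,F,H,R}; candidates ⊆ {L}.
D↔H: latent back-door arc(s) into D.
size 0: {}; under {} D still reaches {F,H} ∋ H.
size 1: {L}; under {L} D still reaches {F,H} ∋ H.
D↔H cannot be blocked by any observed set — no back-door set.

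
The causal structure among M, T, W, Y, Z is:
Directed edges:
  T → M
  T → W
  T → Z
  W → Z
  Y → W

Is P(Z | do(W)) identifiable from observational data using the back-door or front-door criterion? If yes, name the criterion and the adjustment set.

P(Z|do(W)): backdoor, adjust for {T}.

desc(W)\{W}={Z}; candidates ⊆ {M,T,Y}.
size 0: {}; under {} W still reaches {M,T,Y,Z} ∋ Z.
{T}: W⊥Z given {T} in G with W→· removed — back-door holds.
P(Z|do(W)) = Σ_{T} P(Z|W,T)·P(T).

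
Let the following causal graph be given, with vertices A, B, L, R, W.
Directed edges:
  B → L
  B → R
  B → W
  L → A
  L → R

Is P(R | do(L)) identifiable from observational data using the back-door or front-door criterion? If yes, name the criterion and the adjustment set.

P(R|do(L)): backdoor, adjust for {B}.

desc(L)\{L}={A,R}; candidates ⊆ {B,W}.
size 0: {}; under {} L still reaches {B,R,W} ∋ R.
{B}: L⊥R given {B} in G with L→· removed — back-door holds.
P(R|do(L)) = Σ_{B} P(R|L,B)·P(B).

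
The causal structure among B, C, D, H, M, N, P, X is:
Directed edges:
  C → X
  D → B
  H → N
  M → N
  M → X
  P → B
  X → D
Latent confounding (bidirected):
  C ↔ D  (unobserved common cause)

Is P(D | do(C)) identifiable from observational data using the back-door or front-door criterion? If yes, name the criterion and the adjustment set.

desc(C)\{C}={B,D,X}; candidates ⊆ {H,M,N,P}.
C↔D: latent back-door arc(s) into C.
size 0: {}; under {} C still reaches {B,D} ∋ D.
size 1: {H}, {M}, {N} …(+1); under {H} C still reaches {B,D} ∋ D.
size 2: {H,M}, {H,N}, {H,P} …(+3); under {H,M} C still reaches {B,D} ∋ D.
C↔D cannot be blocked by any observed set — no back-door set.
{X}: (i) intercepts every directed C→D path; (ii) no back-door C→{X}; (iii) {C} blocks every back-door {X}→D. Front-door holds.
P(D|do(C)) = Σ_{X} P(X|C) Σ_{C'} P(D|X,C')P(C').

P(D|do(C)): frontdoor, adjust for {X}.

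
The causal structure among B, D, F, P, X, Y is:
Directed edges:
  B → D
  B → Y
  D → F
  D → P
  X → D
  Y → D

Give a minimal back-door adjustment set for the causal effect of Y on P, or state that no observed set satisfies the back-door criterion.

Y→P: minimal back-door set {B}.

desc(Y)\{Y}={D,F,P}; candidates ⊆ {B,X}.
size 0: {}; under {} Y still reaches {B,D,F,P} ∋ P.
{B}: Y⊥P given {B} in G with Y→· removed — back-door holds.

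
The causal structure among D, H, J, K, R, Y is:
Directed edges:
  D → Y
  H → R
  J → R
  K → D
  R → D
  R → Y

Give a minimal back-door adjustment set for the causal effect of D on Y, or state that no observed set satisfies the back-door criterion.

D→Y: minimal back-door set {R}.

desc(D)\{D}={Y}; candidates ⊆ {H,J,K,R}.
size 0: {}; under {} D still reaches {H,J,K,R,Y} ∋ Y.
{R}: D⊥Y given {R} in G with D→· removed — back-door holds.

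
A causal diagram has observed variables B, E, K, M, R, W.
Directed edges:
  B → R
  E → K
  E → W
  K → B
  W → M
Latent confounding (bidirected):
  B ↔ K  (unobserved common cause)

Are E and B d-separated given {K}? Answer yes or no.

No — E and B are d-connected given {K}.

Bayes-Ball from E | {K} reaches {B,M,R,W}.
B ∈ reach(E|{K}) ⇒ E ⊥̸ B | {K}.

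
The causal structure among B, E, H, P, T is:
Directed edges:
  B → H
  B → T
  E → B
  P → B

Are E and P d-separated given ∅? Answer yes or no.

Bayes-Ball from E | ∅ reaches {B,H,T}.
P ∉ reach(E|∅) ⇒ E ⊥ P | ∅.

Yes — E ⊥ P | ∅.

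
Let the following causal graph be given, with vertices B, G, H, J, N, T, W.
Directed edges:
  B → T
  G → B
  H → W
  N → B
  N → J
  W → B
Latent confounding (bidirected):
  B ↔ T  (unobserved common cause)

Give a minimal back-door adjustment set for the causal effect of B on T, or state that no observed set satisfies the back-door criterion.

B→T: no observed back-door set.

desc(B)\{B}={T}; candidates ⊆ {G,H,J,N,W}.
B↔T: latent back-door arc(s) into B.
size 0: {}; under {} B still reaches {G,H,J,N,T,W} ∋ T.
size 1: {G}, {H}, {J} …(+2); under {G} B still reaches {H,J,N,T,W} ∋ T.
size 2: {G,H}, {G,J}, {G,N} …(+7); under {G,H} B still reaches {J,N,T,W} ∋ T.
B↔T cannot be blocked by any observed set — no back-door set.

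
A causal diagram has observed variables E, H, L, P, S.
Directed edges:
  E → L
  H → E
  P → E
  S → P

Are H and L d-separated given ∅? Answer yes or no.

No — H and L are d-connected given ∅.

Bayes-Ball from H | ∅ reaches {E,L}.
L ∈ reach(H|∅) ⇒ H ⊥̸ L | ∅.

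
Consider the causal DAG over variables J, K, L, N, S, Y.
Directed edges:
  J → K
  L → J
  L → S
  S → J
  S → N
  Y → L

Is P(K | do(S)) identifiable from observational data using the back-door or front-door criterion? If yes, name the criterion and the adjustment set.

desc(S)\{S}={J,K,N}; candidates ⊆ {L,Y}.
size 0: {}; under {} S still reaches {J,K,L,Y} ∋ K.
{L}: S⊥K given {L} in G with S→· removed — back-door holds.
P(K|do(S)) = Σ_{L} P(K|S,L)·P(L).

P(K|do(S)): backdoor, adjust for {L}.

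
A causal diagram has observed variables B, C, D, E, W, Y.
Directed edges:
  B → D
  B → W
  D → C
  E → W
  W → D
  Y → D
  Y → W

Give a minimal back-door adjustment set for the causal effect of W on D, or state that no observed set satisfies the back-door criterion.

W→D: minimal back-door set {B, Y}.

desc(W)\{W}={C,D}; candidates ⊆ {B,E,Y}.
size 0: {}; under {} W still reaches {B,C,D,E,Y} ∋ D.
size 1: {B}, {E}, {Y}; under {B} W still reaches {C,D,E,Y} ∋ D.
{B,Y}: W⊥D given {B,Y} in G with W→· removed — back-door holds.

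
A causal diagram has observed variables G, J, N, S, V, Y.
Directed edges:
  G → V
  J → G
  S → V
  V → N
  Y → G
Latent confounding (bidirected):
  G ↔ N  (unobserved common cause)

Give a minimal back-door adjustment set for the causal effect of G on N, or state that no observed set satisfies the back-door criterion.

desc(G)\{G}={N,V}; candidates ⊆ {J,S,Y}.
G↔N: latent back-door arc(s) into G.
size 0: {}; under {} G still reaches {J,N,Y} ∋ N.
size 1: {J}, {S}, {Y}; under {J} G still reaches {N,Y} ∋ N.
size 2: {J,S}, {J,Y}, {S,Y}; under {J,S} G still reaches {N,Y} ∋ N.
G↔N cannot be blocked by any observed set — no back-door set.

G→N: no observed back-door set.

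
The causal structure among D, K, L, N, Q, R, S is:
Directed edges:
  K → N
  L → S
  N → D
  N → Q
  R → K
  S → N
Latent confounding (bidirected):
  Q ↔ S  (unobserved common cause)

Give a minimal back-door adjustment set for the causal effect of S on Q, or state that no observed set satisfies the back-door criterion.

S→Q: no observed back-door set.

desc(S)\{S}={D,N,Q}; candidates ⊆ {K,L,R}.
S↔Q: latent back-door arc(s) into S.
size 0: {}; under {} S still reaches {L,Q} ∋ Q.
size 1: {K}, {L}, {R}; under {K} S still reaches {L,Q} ∋ Q.
size 2: {K,L}, {K,R}, {L,R}; under {K,L} S still reaches {Q} ∋ Q.
S↔Q cannot be blocked by any observed set — no back-door set.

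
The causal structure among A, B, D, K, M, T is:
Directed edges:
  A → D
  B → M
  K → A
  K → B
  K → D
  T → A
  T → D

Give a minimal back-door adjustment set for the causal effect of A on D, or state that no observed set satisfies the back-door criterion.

A→D: minimal back-door set {K, T}.

desc(A)\{A}={D}; candidates ⊆ {B,K,M,T}.
size 0: {}; under {} A still reaches {B,D,K,M,T} ∋ D.
size 1: {B}, {K}, {M} …(+1); under {B} A still reaches {D,K,T} ∋ D.
{K,T}: A⊥D given {K,T} in G with A→· removed — back-door holds.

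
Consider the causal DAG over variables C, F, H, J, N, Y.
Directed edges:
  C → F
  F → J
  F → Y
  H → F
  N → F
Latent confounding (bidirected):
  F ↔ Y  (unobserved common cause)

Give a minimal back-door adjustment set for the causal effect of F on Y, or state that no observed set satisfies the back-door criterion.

F→Y: no observed back-door set.

desc(F)\{F}={J,Y}; candidates ⊆ {C,H,N}.
F↔Y: latent back-door arc(s) into F.
size 0: {}; under {} F still reaches {C,H,N,Y} ∋ Y.
size 1: {C}, {H}, {N}; under {C} F still reaches {H,N,Y} ∋ Y.
size 2: {C,H}, {C,N}, {H,N}; under {C,H} F still reaches {N,Y} ∋ Y.
F↔Y cannot be blocked by any observed set — no back-door set.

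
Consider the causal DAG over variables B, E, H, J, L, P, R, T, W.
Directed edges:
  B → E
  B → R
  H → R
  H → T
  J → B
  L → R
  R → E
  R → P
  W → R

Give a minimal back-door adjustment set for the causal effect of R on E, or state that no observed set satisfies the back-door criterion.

R→E: minimal back-door set {B}.

desc(R)\{R}={E,P}; candidates ⊆ {B,H,J,L,T,W}.
size 0: {}; under {} R still reaches {B,E,H,J,L,T,W} ∋ E.
{B}: R⊥E given {B} in G with R→· removed — back-door holds.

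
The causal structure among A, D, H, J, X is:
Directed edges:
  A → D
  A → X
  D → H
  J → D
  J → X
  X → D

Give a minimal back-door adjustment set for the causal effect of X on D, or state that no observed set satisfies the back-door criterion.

X→D: minimal back-door set {A, J}.

desc(X)\{X}={D,H}; candidates ⊆ {A,J}.
size 0: {}; under {} X still reaches {A,D,H,J} ∋ D.
size 1: {A}, {J}; under {A} X still reaches {D,H,J} ∋ D.
{A,J}: X⊥D given {A,J} in G with X→· removed — back-door holds.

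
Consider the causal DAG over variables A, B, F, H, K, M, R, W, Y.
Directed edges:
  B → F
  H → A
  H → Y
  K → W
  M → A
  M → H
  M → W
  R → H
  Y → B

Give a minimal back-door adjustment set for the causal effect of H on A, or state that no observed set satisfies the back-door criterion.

H→A: minimal back-door set {M}.

desc(H)\{H}={A,B,F,Y}; candidates ⊆ {K,M,R,W}.
size 0: {}; under {} H still reaches {A,M,R,W} ∋ A.
{M}: H⊥A given {M} in G with H→· removed — back-door holds.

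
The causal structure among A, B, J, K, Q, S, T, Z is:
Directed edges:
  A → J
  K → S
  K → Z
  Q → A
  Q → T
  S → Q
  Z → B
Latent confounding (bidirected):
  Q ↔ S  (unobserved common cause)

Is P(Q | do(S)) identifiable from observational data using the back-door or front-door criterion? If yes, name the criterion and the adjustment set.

P(Q|do(S)): not identifiable (no BD/FD set).

desc(S)\{S}={A,J,Q,T}; candidates ⊆ {B,K,Z}.
S↔Q: latent back-door arc(s) into S.
size 0: {}; under {} S still reaches {A,B,J,K,Q,T,Z} ∋ Q.
size 1: {B}, {K}, {Z}; under {B} S still reaches {A,J,K,Q,T,Z} ∋ Q.
size 2: {B,K}, {B,Z}, {K,Z}; under {B,K} S still reaches {A,J,Q,T} ∋ Q.
S↔Q cannot be blocked by any observed set — no back-door set.
No mediator lies on a directed S→…→Q path.
Neither criterion identifies P(Q|do(S)) in this graph.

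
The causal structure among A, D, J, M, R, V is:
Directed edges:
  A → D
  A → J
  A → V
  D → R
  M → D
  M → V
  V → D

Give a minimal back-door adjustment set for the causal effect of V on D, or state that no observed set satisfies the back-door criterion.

V→D: minimal back-door set {A, M}.

desc(V)\{V}={D,R}; candidates ⊆ {A,J,M}.
size 0: {}; under {} V still reaches {A,D,J,M,R} ∋ D.
size 1: {A}, {J}, {M}; under {A} V still reaches {D,M,R} ∋ D.
{A,M}: V⊥D given {A,M} in G with V→· removed — back-door holds.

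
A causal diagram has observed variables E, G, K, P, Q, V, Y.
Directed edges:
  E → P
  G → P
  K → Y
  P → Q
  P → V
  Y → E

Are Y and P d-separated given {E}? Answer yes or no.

Bayes-Ball from Y | {E} reaches {K}.
P ∉ reach(Y|{E}) ⇒ Y ⊥ P | {E}.

Yes — Y ⊥ P | {E}.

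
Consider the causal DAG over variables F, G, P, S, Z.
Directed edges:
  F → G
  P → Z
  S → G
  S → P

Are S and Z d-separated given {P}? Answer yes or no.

Yes — S ⊥ Z | {P}.

Bayes-Ball from S | {P} reaches {G}.
Z ∉ reach(S|{P}) ⇒ S ⊥ Z | {P}.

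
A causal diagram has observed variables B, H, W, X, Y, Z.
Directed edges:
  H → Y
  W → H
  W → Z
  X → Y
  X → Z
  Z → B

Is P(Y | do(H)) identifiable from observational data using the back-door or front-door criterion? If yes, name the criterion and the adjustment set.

P(Y|do(H)): backdoor, adjust for ∅.

desc(H)\{H}={Y}; candidates ⊆ {B,W,X,Z}.
∅: H⊥Y given ∅ in G with H→· removed — back-door holds.
P(Y|do(H)) = P(Y|H) — no adjustment needed.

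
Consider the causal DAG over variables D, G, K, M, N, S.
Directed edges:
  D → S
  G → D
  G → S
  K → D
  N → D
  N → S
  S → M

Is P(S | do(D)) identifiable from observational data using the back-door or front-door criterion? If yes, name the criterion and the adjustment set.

desc(D)\{D}={M,S}; candidates ⊆ {G,K,N}.
size 0: {}; under {} D still reaches {G,K,M,N,S} ∋ S.
size 1: {G}, {K}, {N}; under {G} D still reaches {K,M,N,S} ∋ S.
{G,N}: D⊥S given {G,N} in G with D→· removed — back-door holds.
P(S|do(D)) = Σ_{G,N} P(S|D,G,N)·P(G,N).

P(S|do(D)): backdoor, adjust for {G, N}.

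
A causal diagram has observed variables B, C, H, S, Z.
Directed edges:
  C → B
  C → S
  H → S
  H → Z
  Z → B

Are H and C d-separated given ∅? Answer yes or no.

Yes — H ⊥ C | ∅.

Bayes-Ball from H | ∅ reaches {B,S,Z}.
C ∉ reach(H|∅) ⇒ H ⊥ C | ∅.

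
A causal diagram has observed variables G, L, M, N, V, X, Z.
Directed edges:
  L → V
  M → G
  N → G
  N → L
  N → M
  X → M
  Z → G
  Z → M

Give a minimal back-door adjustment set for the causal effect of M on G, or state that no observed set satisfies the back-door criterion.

M→G: minimal back-door set {N, Z}.

desc(M)\{M}={G}; candidates ⊆ {L,N,V,X,Z}.
size 0: {}; under {} M still reaches {G,L,N,V,X,Z} ∋ G.
size 1: {L}, {N}, {V} …(+2); under {L} M still reaches {G,N,X,Z} ∋ G.
{N,Z}: M⊥G given {N,Z} in G with M→· removed — back-door holds.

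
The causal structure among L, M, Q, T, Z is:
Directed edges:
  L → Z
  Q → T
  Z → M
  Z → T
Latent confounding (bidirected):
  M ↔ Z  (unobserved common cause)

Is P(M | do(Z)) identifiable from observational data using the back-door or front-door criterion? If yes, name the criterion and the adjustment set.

desc(Z)\{Z}={M,T}; candidates ⊆ {L,Q}.
Z↔M: latent back-door arc(s) into Z.
size 0: {}; under {} Z still reaches {L,M} ∋ M.
size 1: {L}, {Q}; under {L} Z still reaches {M} ∋ M.
size 2: {L,Q}; under {L,Q} Z still reaches {M} ∋ M.
Z↔M cannot be blocked by any observed set — no back-door set.
No mediator lies on a directed Z→…→M path.
Neither criterion identifies P(M|do(Z)) in this graph.

P(M|do(Z)): not identifiable (no BD/FD set).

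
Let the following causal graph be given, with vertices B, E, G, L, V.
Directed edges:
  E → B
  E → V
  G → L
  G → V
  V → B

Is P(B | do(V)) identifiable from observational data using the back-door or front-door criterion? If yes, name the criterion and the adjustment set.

desc(V)\{V}={B}; candidates ⊆ {E,G,L}.
size 0: {}; under {} V still reaches {B,E,G,L} ∋ B.
{E}: V⊥B given {E} in G with V→· removed — back-door holds.
P(B|do(V)) = Σ_{E} P(B|V,E)·P(E).

P(B|do(V)): backdoor, adjust for {E}.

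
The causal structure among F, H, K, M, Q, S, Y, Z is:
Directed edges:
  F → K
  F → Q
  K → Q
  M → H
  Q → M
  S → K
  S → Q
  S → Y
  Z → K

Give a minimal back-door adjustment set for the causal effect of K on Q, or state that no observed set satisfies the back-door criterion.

desc(K)\{K}={H,M,Q}; candidates ⊆ {F,S,Y,Z}.
size 0: {}; under {} K still reaches {F,H,M,Q,S,Y,Z} ∋ Q.
size 1: {F}, {S}, {Y} …(+1); under {F} K still reaches {H,M,Q,S,Y,Z} ∋ Q.
{F,S}: K⊥Q given {F,S} in G with K→· removed — back-door holds.

K→Q: minimal back-door set {F, S}.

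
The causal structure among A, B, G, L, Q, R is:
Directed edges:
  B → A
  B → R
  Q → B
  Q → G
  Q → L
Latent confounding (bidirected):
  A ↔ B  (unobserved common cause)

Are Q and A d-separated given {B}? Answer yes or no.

Bayes-Ball from Q | {B} reaches {A,G,L}.
A ∈ reach(Q|{B}) ⇒ Q ⊥̸ A | {B}.

No — Q and A are d-connected given {B}.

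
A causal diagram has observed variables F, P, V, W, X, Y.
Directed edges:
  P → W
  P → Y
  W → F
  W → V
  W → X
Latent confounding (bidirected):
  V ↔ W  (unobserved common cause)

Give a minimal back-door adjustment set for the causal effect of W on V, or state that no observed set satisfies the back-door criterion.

desc(W)\{W}={F,V,X}; candidates ⊆ {P,Y}.
W↔V: latent back-door arc(s) into W.
size 0: {}; under {} W still reaches {P,V,Y} ∋ V.
size 1: {P}, {Y}; under {P} W still reaches {V} ∋ V.
size 2: {P,Y}; under {P,Y} W still reaches {V} ∋ V.
W↔V cannot be blocked by any observed set — no back-door set.

W→V: no observed back-door set.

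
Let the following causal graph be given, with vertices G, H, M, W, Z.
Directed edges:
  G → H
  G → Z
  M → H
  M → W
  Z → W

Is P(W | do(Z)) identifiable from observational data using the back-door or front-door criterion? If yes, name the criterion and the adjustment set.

P(W|do(Z)): backdoor, adjust for ∅.

desc(Z)\{Z}={W}; candidates ⊆ {G,H,M}.
∅: Z⊥W given ∅ in G with Z→· removed — back-door holds.
P(W|do(Z)) = P(W|Z) — no adjustment needed.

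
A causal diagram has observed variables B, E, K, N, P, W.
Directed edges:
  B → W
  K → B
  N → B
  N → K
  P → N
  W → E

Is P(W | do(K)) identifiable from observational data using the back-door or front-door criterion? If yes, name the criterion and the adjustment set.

desc(K)\{K}={B,E,W}; candidates ⊆ {N,P}.
size 0: {}; under {} K still reaches {B,E,N,P,W} ∋ W.
{N}: K⊥W given {N} in G with K→· removed — back-door holds.
P(W|do(K)) = Σ_{N} P(W|K,N)·P(N).

P(W|do(K)): backdoor, adjust for {N}.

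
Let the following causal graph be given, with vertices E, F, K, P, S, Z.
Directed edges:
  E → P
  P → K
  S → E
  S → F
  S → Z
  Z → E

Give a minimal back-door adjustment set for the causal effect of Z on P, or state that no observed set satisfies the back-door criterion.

desc(Z)\{Z}={E,K,P}; candidates ⊆ {F,S}.
size 0: {}; under {} Z still reaches {E,F,K,P,S} ∋ P.
{S}: Z⊥P given {S} in G with Z→· removed — back-door holds.

Z→P: minimal back-door set {S}.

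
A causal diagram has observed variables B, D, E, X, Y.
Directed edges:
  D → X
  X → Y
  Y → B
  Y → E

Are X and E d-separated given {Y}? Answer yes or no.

Bayes-Ball from X | {Y} reaches {D}.
E ∉ reach(X|{Y}) ⇒ X ⊥ E | {Y}.

Yes — X ⊥ E | {Y}.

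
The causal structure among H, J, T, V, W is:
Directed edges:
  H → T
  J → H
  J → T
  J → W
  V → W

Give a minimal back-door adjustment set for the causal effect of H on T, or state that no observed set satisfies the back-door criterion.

H→T: minimal back-door set {J}.

desc(H)\{H}={T}; candidates ⊆ {J,V,W}.
size 0: {}; under {} H still reaches {J,T,W} ∋ T.
{J}: H⊥T given {J} in G with H→· removed — back-door holds.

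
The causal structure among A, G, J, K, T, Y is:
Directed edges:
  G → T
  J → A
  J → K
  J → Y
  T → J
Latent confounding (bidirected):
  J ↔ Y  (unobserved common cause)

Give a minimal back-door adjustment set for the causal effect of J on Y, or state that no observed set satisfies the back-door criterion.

desc(J)\{J}={A,K,Y}; candidates ⊆ {G,T}.
J↔Y: latent back-door arc(s) into J.
size 0: {}; under {} J still reaches {G,T,Y} ∋ Y.
size 1: {G}, {T}; under {G} J still reaches {T,Y} ∋ Y.
size 2: {G,T}; under {G,T} J still reaches {Y} ∋ Y.
J↔Y cannot be blocked by any observed set — no back-door set.

J→Y: no observed back-door set.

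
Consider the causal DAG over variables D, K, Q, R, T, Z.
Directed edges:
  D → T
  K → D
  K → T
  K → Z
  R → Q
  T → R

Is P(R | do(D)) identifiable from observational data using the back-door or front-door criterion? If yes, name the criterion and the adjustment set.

desc(D)\{D}={Q,R,T}; candidates ⊆ {K,Z}.
size 0: {}; under {} D still reaches {K,Q,R,T,Z} ∋ R.
{K}: D⊥R given {K} in G with D→· removed — back-door holds.
P(R|do(D)) = Σ_{K} P(R|D,K)·P(K).

P(R|do(D)): backdoor, adjust for {K}.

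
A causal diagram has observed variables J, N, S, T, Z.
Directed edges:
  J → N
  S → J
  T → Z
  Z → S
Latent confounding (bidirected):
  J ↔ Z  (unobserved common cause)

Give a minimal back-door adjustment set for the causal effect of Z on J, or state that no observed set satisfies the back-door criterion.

desc(Z)\{Z}={J,N,S}; candidates ⊆ {T}.
Z↔J: latent back-door arc(s) into Z.
size 0: {}; under {} Z still reaches {J,N,T} ∋ J.
size 1: {T}; under {T} Z still reaches {J,N} ∋ J.
Z↔J cannot be blocked by any observed set — no back-door set.

Z→J: no observed back-door set.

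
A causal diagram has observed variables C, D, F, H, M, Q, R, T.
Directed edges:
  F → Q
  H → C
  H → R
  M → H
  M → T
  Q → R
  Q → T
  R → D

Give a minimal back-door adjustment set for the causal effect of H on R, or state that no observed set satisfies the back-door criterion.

desc(H)\{H}={C,D,R}; candidates ⊆ {F,M,Q,T}.
∅: H⊥R given ∅ in G with H→· removed — back-door holds.

H→R: minimal back-door set ∅.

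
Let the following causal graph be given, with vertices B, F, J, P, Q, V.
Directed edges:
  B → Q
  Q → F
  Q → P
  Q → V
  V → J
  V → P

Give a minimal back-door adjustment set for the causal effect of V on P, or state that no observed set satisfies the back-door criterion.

desc(V)\{V}={J,P}; candidates ⊆ {B,F,Q}.
size 0: {}; under {} V still reaches {B,F,P,Q} ∋ P.
{Q}: V⊥P given {Q} in G with V→· removed — back-door holds.

V→P: minimal back-door set {Q}.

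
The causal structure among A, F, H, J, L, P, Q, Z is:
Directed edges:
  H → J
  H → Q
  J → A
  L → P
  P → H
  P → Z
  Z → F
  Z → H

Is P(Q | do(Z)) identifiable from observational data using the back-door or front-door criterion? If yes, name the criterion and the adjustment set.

desc(Z)\{Z}={A,F,H,J,Q}; candidates ⊆ {L,P}.
size 0: {}; under {} Z still reaches {A,H,J,L,P,Q} ∋ Q.
{P}: Z⊥Q given {P} in G with Z→· removed — back-door holds.
P(Q|do(Z)) = Σ_{P} P(Q|Z,P)·P(P).

P(Q|do(Z)): backdoor, adjust for {P}.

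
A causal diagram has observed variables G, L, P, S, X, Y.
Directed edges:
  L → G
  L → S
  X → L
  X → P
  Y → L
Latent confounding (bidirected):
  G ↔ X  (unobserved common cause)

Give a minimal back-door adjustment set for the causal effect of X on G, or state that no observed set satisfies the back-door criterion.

desc(X)\{X}={G,L,P,S}; candidates ⊆ {Y}.
X↔G: latent back-door arc(s) into X.
size 0: {}; under {} X still reaches {G} ∋ G.
size 1: {Y}; under {Y} X still reaches {G} ∋ G.
X↔G cannot be blocked by any observed set — no back-door set.

X→G: no observed back-door set.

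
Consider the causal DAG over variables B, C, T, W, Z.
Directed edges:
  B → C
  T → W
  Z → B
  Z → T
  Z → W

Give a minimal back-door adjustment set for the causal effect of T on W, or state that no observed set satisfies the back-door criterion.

desc(T)\{T}={W}; candidates ⊆ {B,C,Z}.
size 0: {}; under {} T still reaches {B,C,W,Z} ∋ W.
{Z}: T⊥W given {Z} in G with T→· removed — back-door holds.

T→W: minimal back-door set {Z}.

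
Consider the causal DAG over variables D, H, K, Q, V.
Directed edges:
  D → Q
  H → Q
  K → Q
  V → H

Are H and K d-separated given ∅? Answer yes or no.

Yes — H ⊥ K | ∅.

Bayes-Ball from H | ∅ reaches {Q,V}.
K ∉ reach(H|∅) ⇒ H ⊥ K | ∅.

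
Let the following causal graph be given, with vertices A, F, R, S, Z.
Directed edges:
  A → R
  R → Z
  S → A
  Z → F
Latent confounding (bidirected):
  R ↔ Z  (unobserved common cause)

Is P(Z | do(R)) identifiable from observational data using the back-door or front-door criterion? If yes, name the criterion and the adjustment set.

P(Z|do(R)): not identifiable (no BD/FD set).

desc(R)\{R}={F,Z}; candidates ⊆ {A,S}.
R↔Z: latent back-door arc(s) into R.
size 0: {}; under {} R still reaches {A,F,S,Z} ∋ Z.
size 1: {A}, {S}; under {A} R still reaches {F,Z} ∋ Z.
size 2: {A,S}; under {A,S} R still reaches {F,Z} ∋ Z.
R↔Z cannot be blocked by any observed set — no back-door set.
No mediator lies on a directed R→…→Z path.
Neither criterion identifies P(Z|do(R)) in this graph.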